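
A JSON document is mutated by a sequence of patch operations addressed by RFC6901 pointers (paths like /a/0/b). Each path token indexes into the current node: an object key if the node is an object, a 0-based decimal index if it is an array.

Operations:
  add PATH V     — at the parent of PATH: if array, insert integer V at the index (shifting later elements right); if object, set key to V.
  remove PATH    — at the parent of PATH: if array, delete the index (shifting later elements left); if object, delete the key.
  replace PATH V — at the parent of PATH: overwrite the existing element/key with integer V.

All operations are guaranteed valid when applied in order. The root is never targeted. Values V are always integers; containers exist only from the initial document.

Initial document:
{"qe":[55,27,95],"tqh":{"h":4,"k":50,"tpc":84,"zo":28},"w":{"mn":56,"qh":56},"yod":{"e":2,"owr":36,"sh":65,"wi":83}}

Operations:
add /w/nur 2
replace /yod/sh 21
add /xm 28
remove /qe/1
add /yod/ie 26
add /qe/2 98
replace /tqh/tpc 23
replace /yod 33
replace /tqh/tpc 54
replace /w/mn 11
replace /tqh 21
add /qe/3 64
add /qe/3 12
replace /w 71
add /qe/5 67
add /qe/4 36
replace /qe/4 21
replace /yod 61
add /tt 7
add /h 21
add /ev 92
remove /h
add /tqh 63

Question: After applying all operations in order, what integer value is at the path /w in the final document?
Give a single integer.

Answer: 71

Derivation:
After op 1 (add /w/nur 2): {"qe":[55,27,95],"tqh":{"h":4,"k":50,"tpc":84,"zo":28},"w":{"mn":56,"nur":2,"qh":56},"yod":{"e":2,"owr":36,"sh":65,"wi":83}}
After op 2 (replace /yod/sh 21): {"qe":[55,27,95],"tqh":{"h":4,"k":50,"tpc":84,"zo":28},"w":{"mn":56,"nur":2,"qh":56},"yod":{"e":2,"owr":36,"sh":21,"wi":83}}
After op 3 (add /xm 28): {"qe":[55,27,95],"tqh":{"h":4,"k":50,"tpc":84,"zo":28},"w":{"mn":56,"nur":2,"qh":56},"xm":28,"yod":{"e":2,"owr":36,"sh":21,"wi":83}}
After op 4 (remove /qe/1): {"qe":[55,95],"tqh":{"h":4,"k":50,"tpc":84,"zo":28},"w":{"mn":56,"nur":2,"qh":56},"xm":28,"yod":{"e":2,"owr":36,"sh":21,"wi":83}}
After op 5 (add /yod/ie 26): {"qe":[55,95],"tqh":{"h":4,"k":50,"tpc":84,"zo":28},"w":{"mn":56,"nur":2,"qh":56},"xm":28,"yod":{"e":2,"ie":26,"owr":36,"sh":21,"wi":83}}
After op 6 (add /qe/2 98): {"qe":[55,95,98],"tqh":{"h":4,"k":50,"tpc":84,"zo":28},"w":{"mn":56,"nur":2,"qh":56},"xm":28,"yod":{"e":2,"ie":26,"owr":36,"sh":21,"wi":83}}
After op 7 (replace /tqh/tpc 23): {"qe":[55,95,98],"tqh":{"h":4,"k":50,"tpc":23,"zo":28},"w":{"mn":56,"nur":2,"qh":56},"xm":28,"yod":{"e":2,"ie":26,"owr":36,"sh":21,"wi":83}}
After op 8 (replace /yod 33): {"qe":[55,95,98],"tqh":{"h":4,"k":50,"tpc":23,"zo":28},"w":{"mn":56,"nur":2,"qh":56},"xm":28,"yod":33}
After op 9 (replace /tqh/tpc 54): {"qe":[55,95,98],"tqh":{"h":4,"k":50,"tpc":54,"zo":28},"w":{"mn":56,"nur":2,"qh":56},"xm":28,"yod":33}
After op 10 (replace /w/mn 11): {"qe":[55,95,98],"tqh":{"h":4,"k":50,"tpc":54,"zo":28},"w":{"mn":11,"nur":2,"qh":56},"xm":28,"yod":33}
After op 11 (replace /tqh 21): {"qe":[55,95,98],"tqh":21,"w":{"mn":11,"nur":2,"qh":56},"xm":28,"yod":33}
After op 12 (add /qe/3 64): {"qe":[55,95,98,64],"tqh":21,"w":{"mn":11,"nur":2,"qh":56},"xm":28,"yod":33}
After op 13 (add /qe/3 12): {"qe":[55,95,98,12,64],"tqh":21,"w":{"mn":11,"nur":2,"qh":56},"xm":28,"yod":33}
After op 14 (replace /w 71): {"qe":[55,95,98,12,64],"tqh":21,"w":71,"xm":28,"yod":33}
After op 15 (add /qe/5 67): {"qe":[55,95,98,12,64,67],"tqh":21,"w":71,"xm":28,"yod":33}
After op 16 (add /qe/4 36): {"qe":[55,95,98,12,36,64,67],"tqh":21,"w":71,"xm":28,"yod":33}
After op 17 (replace /qe/4 21): {"qe":[55,95,98,12,21,64,67],"tqh":21,"w":71,"xm":28,"yod":33}
After op 18 (replace /yod 61): {"qe":[55,95,98,12,21,64,67],"tqh":21,"w":71,"xm":28,"yod":61}
After op 19 (add /tt 7): {"qe":[55,95,98,12,21,64,67],"tqh":21,"tt":7,"w":71,"xm":28,"yod":61}
After op 20 (add /h 21): {"h":21,"qe":[55,95,98,12,21,64,67],"tqh":21,"tt":7,"w":71,"xm":28,"yod":61}
After op 21 (add /ev 92): {"ev":92,"h":21,"qe":[55,95,98,12,21,64,67],"tqh":21,"tt":7,"w":71,"xm":28,"yod":61}
After op 22 (remove /h): {"ev":92,"qe":[55,95,98,12,21,64,67],"tqh":21,"tt":7,"w":71,"xm":28,"yod":61}
After op 23 (add /tqh 63): {"ev":92,"qe":[55,95,98,12,21,64,67],"tqh":63,"tt":7,"w":71,"xm":28,"yod":61}
Value at /w: 71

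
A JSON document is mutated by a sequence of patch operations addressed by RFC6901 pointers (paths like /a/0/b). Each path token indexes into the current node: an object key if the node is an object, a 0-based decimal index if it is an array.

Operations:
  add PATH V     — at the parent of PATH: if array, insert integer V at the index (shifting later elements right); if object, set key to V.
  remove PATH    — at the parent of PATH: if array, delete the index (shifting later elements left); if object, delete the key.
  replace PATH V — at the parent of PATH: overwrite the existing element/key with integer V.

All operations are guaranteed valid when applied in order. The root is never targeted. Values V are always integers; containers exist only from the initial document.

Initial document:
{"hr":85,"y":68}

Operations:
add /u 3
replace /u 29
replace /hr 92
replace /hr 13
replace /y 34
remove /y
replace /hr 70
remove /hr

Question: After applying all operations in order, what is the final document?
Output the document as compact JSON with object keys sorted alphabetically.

After op 1 (add /u 3): {"hr":85,"u":3,"y":68}
After op 2 (replace /u 29): {"hr":85,"u":29,"y":68}
After op 3 (replace /hr 92): {"hr":92,"u":29,"y":68}
After op 4 (replace /hr 13): {"hr":13,"u":29,"y":68}
After op 5 (replace /y 34): {"hr":13,"u":29,"y":34}
After op 6 (remove /y): {"hr":13,"u":29}
After op 7 (replace /hr 70): {"hr":70,"u":29}
After op 8 (remove /hr): {"u":29}

Answer: {"u":29}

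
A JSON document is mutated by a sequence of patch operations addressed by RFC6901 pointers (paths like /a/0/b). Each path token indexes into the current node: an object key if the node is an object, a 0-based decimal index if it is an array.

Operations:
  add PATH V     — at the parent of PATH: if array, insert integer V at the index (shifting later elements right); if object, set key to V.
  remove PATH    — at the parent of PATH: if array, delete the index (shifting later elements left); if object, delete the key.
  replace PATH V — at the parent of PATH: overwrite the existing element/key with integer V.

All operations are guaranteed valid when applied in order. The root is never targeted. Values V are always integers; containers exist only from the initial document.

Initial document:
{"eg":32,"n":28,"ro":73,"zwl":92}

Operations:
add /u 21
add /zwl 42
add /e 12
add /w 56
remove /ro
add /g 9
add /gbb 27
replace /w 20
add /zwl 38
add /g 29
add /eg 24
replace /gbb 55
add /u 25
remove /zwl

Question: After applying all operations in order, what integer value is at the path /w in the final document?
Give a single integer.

After op 1 (add /u 21): {"eg":32,"n":28,"ro":73,"u":21,"zwl":92}
After op 2 (add /zwl 42): {"eg":32,"n":28,"ro":73,"u":21,"zwl":42}
After op 3 (add /e 12): {"e":12,"eg":32,"n":28,"ro":73,"u":21,"zwl":42}
After op 4 (add /w 56): {"e":12,"eg":32,"n":28,"ro":73,"u":21,"w":56,"zwl":42}
After op 5 (remove /ro): {"e":12,"eg":32,"n":28,"u":21,"w":56,"zwl":42}
After op 6 (add /g 9): {"e":12,"eg":32,"g":9,"n":28,"u":21,"w":56,"zwl":42}
After op 7 (add /gbb 27): {"e":12,"eg":32,"g":9,"gbb":27,"n":28,"u":21,"w":56,"zwl":42}
After op 8 (replace /w 20): {"e":12,"eg":32,"g":9,"gbb":27,"n":28,"u":21,"w":20,"zwl":42}
After op 9 (add /zwl 38): {"e":12,"eg":32,"g":9,"gbb":27,"n":28,"u":21,"w":20,"zwl":38}
After op 10 (add /g 29): {"e":12,"eg":32,"g":29,"gbb":27,"n":28,"u":21,"w":20,"zwl":38}
After op 11 (add /eg 24): {"e":12,"eg":24,"g":29,"gbb":27,"n":28,"u":21,"w":20,"zwl":38}
After op 12 (replace /gbb 55): {"e":12,"eg":24,"g":29,"gbb":55,"n":28,"u":21,"w":20,"zwl":38}
After op 13 (add /u 25): {"e":12,"eg":24,"g":29,"gbb":55,"n":28,"u":25,"w":20,"zwl":38}
After op 14 (remove /zwl): {"e":12,"eg":24,"g":29,"gbb":55,"n":28,"u":25,"w":20}
Value at /w: 20

Answer: 20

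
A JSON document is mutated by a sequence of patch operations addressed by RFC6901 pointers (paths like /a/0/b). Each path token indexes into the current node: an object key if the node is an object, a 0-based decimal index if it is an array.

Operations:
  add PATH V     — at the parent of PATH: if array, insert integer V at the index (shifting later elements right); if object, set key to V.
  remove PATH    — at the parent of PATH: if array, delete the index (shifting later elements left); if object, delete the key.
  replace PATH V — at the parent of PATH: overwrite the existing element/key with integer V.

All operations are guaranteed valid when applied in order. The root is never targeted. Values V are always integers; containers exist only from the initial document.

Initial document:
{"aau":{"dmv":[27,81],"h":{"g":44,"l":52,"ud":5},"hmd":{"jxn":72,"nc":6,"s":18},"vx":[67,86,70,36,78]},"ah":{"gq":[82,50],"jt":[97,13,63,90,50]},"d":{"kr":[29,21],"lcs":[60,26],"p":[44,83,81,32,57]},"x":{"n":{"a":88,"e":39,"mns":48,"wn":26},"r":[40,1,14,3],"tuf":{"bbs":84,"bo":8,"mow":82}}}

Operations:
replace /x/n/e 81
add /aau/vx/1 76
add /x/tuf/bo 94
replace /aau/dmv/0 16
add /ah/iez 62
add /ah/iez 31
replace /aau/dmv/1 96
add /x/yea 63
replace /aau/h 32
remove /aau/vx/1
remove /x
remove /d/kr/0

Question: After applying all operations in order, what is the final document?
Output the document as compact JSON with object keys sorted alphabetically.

Answer: {"aau":{"dmv":[16,96],"h":32,"hmd":{"jxn":72,"nc":6,"s":18},"vx":[67,86,70,36,78]},"ah":{"gq":[82,50],"iez":31,"jt":[97,13,63,90,50]},"d":{"kr":[21],"lcs":[60,26],"p":[44,83,81,32,57]}}

Derivation:
After op 1 (replace /x/n/e 81): {"aau":{"dmv":[27,81],"h":{"g":44,"l":52,"ud":5},"hmd":{"jxn":72,"nc":6,"s":18},"vx":[67,86,70,36,78]},"ah":{"gq":[82,50],"jt":[97,13,63,90,50]},"d":{"kr":[29,21],"lcs":[60,26],"p":[44,83,81,32,57]},"x":{"n":{"a":88,"e":81,"mns":48,"wn":26},"r":[40,1,14,3],"tuf":{"bbs":84,"bo":8,"mow":82}}}
After op 2 (add /aau/vx/1 76): {"aau":{"dmv":[27,81],"h":{"g":44,"l":52,"ud":5},"hmd":{"jxn":72,"nc":6,"s":18},"vx":[67,76,86,70,36,78]},"ah":{"gq":[82,50],"jt":[97,13,63,90,50]},"d":{"kr":[29,21],"lcs":[60,26],"p":[44,83,81,32,57]},"x":{"n":{"a":88,"e":81,"mns":48,"wn":26},"r":[40,1,14,3],"tuf":{"bbs":84,"bo":8,"mow":82}}}
After op 3 (add /x/tuf/bo 94): {"aau":{"dmv":[27,81],"h":{"g":44,"l":52,"ud":5},"hmd":{"jxn":72,"nc":6,"s":18},"vx":[67,76,86,70,36,78]},"ah":{"gq":[82,50],"jt":[97,13,63,90,50]},"d":{"kr":[29,21],"lcs":[60,26],"p":[44,83,81,32,57]},"x":{"n":{"a":88,"e":81,"mns":48,"wn":26},"r":[40,1,14,3],"tuf":{"bbs":84,"bo":94,"mow":82}}}
After op 4 (replace /aau/dmv/0 16): {"aau":{"dmv":[16,81],"h":{"g":44,"l":52,"ud":5},"hmd":{"jxn":72,"nc":6,"s":18},"vx":[67,76,86,70,36,78]},"ah":{"gq":[82,50],"jt":[97,13,63,90,50]},"d":{"kr":[29,21],"lcs":[60,26],"p":[44,83,81,32,57]},"x":{"n":{"a":88,"e":81,"mns":48,"wn":26},"r":[40,1,14,3],"tuf":{"bbs":84,"bo":94,"mow":82}}}
After op 5 (add /ah/iez 62): {"aau":{"dmv":[16,81],"h":{"g":44,"l":52,"ud":5},"hmd":{"jxn":72,"nc":6,"s":18},"vx":[67,76,86,70,36,78]},"ah":{"gq":[82,50],"iez":62,"jt":[97,13,63,90,50]},"d":{"kr":[29,21],"lcs":[60,26],"p":[44,83,81,32,57]},"x":{"n":{"a":88,"e":81,"mns":48,"wn":26},"r":[40,1,14,3],"tuf":{"bbs":84,"bo":94,"mow":82}}}
After op 6 (add /ah/iez 31): {"aau":{"dmv":[16,81],"h":{"g":44,"l":52,"ud":5},"hmd":{"jxn":72,"nc":6,"s":18},"vx":[67,76,86,70,36,78]},"ah":{"gq":[82,50],"iez":31,"jt":[97,13,63,90,50]},"d":{"kr":[29,21],"lcs":[60,26],"p":[44,83,81,32,57]},"x":{"n":{"a":88,"e":81,"mns":48,"wn":26},"r":[40,1,14,3],"tuf":{"bbs":84,"bo":94,"mow":82}}}
After op 7 (replace /aau/dmv/1 96): {"aau":{"dmv":[16,96],"h":{"g":44,"l":52,"ud":5},"hmd":{"jxn":72,"nc":6,"s":18},"vx":[67,76,86,70,36,78]},"ah":{"gq":[82,50],"iez":31,"jt":[97,13,63,90,50]},"d":{"kr":[29,21],"lcs":[60,26],"p":[44,83,81,32,57]},"x":{"n":{"a":88,"e":81,"mns":48,"wn":26},"r":[40,1,14,3],"tuf":{"bbs":84,"bo":94,"mow":82}}}
After op 8 (add /x/yea 63): {"aau":{"dmv":[16,96],"h":{"g":44,"l":52,"ud":5},"hmd":{"jxn":72,"nc":6,"s":18},"vx":[67,76,86,70,36,78]},"ah":{"gq":[82,50],"iez":31,"jt":[97,13,63,90,50]},"d":{"kr":[29,21],"lcs":[60,26],"p":[44,83,81,32,57]},"x":{"n":{"a":88,"e":81,"mns":48,"wn":26},"r":[40,1,14,3],"tuf":{"bbs":84,"bo":94,"mow":82},"yea":63}}
After op 9 (replace /aau/h 32): {"aau":{"dmv":[16,96],"h":32,"hmd":{"jxn":72,"nc":6,"s":18},"vx":[67,76,86,70,36,78]},"ah":{"gq":[82,50],"iez":31,"jt":[97,13,63,90,50]},"d":{"kr":[29,21],"lcs":[60,26],"p":[44,83,81,32,57]},"x":{"n":{"a":88,"e":81,"mns":48,"wn":26},"r":[40,1,14,3],"tuf":{"bbs":84,"bo":94,"mow":82},"yea":63}}
After op 10 (remove /aau/vx/1): {"aau":{"dmv":[16,96],"h":32,"hmd":{"jxn":72,"nc":6,"s":18},"vx":[67,86,70,36,78]},"ah":{"gq":[82,50],"iez":31,"jt":[97,13,63,90,50]},"d":{"kr":[29,21],"lcs":[60,26],"p":[44,83,81,32,57]},"x":{"n":{"a":88,"e":81,"mns":48,"wn":26},"r":[40,1,14,3],"tuf":{"bbs":84,"bo":94,"mow":82},"yea":63}}
After op 11 (remove /x): {"aau":{"dmv":[16,96],"h":32,"hmd":{"jxn":72,"nc":6,"s":18},"vx":[67,86,70,36,78]},"ah":{"gq":[82,50],"iez":31,"jt":[97,13,63,90,50]},"d":{"kr":[29,21],"lcs":[60,26],"p":[44,83,81,32,57]}}
After op 12 (remove /d/kr/0): {"aau":{"dmv":[16,96],"h":32,"hmd":{"jxn":72,"nc":6,"s":18},"vx":[67,86,70,36,78]},"ah":{"gq":[82,50],"iez":31,"jt":[97,13,63,90,50]},"d":{"kr":[21],"lcs":[60,26],"p":[44,83,81,32,57]}}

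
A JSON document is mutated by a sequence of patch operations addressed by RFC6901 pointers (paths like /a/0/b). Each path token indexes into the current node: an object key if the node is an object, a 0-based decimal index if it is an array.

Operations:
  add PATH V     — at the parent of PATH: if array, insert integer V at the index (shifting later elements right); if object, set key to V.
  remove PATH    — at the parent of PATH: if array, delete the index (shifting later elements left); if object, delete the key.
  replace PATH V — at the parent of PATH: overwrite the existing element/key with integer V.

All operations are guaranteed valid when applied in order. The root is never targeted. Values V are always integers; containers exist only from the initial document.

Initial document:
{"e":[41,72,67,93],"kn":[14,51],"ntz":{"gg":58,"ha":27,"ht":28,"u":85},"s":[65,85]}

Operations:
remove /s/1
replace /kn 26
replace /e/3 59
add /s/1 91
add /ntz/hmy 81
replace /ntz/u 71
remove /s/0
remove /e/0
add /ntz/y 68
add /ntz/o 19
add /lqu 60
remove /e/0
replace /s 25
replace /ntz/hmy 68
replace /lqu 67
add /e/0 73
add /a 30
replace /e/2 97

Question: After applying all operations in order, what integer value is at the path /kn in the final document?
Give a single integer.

After op 1 (remove /s/1): {"e":[41,72,67,93],"kn":[14,51],"ntz":{"gg":58,"ha":27,"ht":28,"u":85},"s":[65]}
After op 2 (replace /kn 26): {"e":[41,72,67,93],"kn":26,"ntz":{"gg":58,"ha":27,"ht":28,"u":85},"s":[65]}
After op 3 (replace /e/3 59): {"e":[41,72,67,59],"kn":26,"ntz":{"gg":58,"ha":27,"ht":28,"u":85},"s":[65]}
After op 4 (add /s/1 91): {"e":[41,72,67,59],"kn":26,"ntz":{"gg":58,"ha":27,"ht":28,"u":85},"s":[65,91]}
After op 5 (add /ntz/hmy 81): {"e":[41,72,67,59],"kn":26,"ntz":{"gg":58,"ha":27,"hmy":81,"ht":28,"u":85},"s":[65,91]}
After op 6 (replace /ntz/u 71): {"e":[41,72,67,59],"kn":26,"ntz":{"gg":58,"ha":27,"hmy":81,"ht":28,"u":71},"s":[65,91]}
After op 7 (remove /s/0): {"e":[41,72,67,59],"kn":26,"ntz":{"gg":58,"ha":27,"hmy":81,"ht":28,"u":71},"s":[91]}
After op 8 (remove /e/0): {"e":[72,67,59],"kn":26,"ntz":{"gg":58,"ha":27,"hmy":81,"ht":28,"u":71},"s":[91]}
After op 9 (add /ntz/y 68): {"e":[72,67,59],"kn":26,"ntz":{"gg":58,"ha":27,"hmy":81,"ht":28,"u":71,"y":68},"s":[91]}
After op 10 (add /ntz/o 19): {"e":[72,67,59],"kn":26,"ntz":{"gg":58,"ha":27,"hmy":81,"ht":28,"o":19,"u":71,"y":68},"s":[91]}
After op 11 (add /lqu 60): {"e":[72,67,59],"kn":26,"lqu":60,"ntz":{"gg":58,"ha":27,"hmy":81,"ht":28,"o":19,"u":71,"y":68},"s":[91]}
After op 12 (remove /e/0): {"e":[67,59],"kn":26,"lqu":60,"ntz":{"gg":58,"ha":27,"hmy":81,"ht":28,"o":19,"u":71,"y":68},"s":[91]}
After op 13 (replace /s 25): {"e":[67,59],"kn":26,"lqu":60,"ntz":{"gg":58,"ha":27,"hmy":81,"ht":28,"o":19,"u":71,"y":68},"s":25}
After op 14 (replace /ntz/hmy 68): {"e":[67,59],"kn":26,"lqu":60,"ntz":{"gg":58,"ha":27,"hmy":68,"ht":28,"o":19,"u":71,"y":68},"s":25}
After op 15 (replace /lqu 67): {"e":[67,59],"kn":26,"lqu":67,"ntz":{"gg":58,"ha":27,"hmy":68,"ht":28,"o":19,"u":71,"y":68},"s":25}
After op 16 (add /e/0 73): {"e":[73,67,59],"kn":26,"lqu":67,"ntz":{"gg":58,"ha":27,"hmy":68,"ht":28,"o":19,"u":71,"y":68},"s":25}
After op 17 (add /a 30): {"a":30,"e":[73,67,59],"kn":26,"lqu":67,"ntz":{"gg":58,"ha":27,"hmy":68,"ht":28,"o":19,"u":71,"y":68},"s":25}
After op 18 (replace /e/2 97): {"a":30,"e":[73,67,97],"kn":26,"lqu":67,"ntz":{"gg":58,"ha":27,"hmy":68,"ht":28,"o":19,"u":71,"y":68},"s":25}
Value at /kn: 26

Answer: 26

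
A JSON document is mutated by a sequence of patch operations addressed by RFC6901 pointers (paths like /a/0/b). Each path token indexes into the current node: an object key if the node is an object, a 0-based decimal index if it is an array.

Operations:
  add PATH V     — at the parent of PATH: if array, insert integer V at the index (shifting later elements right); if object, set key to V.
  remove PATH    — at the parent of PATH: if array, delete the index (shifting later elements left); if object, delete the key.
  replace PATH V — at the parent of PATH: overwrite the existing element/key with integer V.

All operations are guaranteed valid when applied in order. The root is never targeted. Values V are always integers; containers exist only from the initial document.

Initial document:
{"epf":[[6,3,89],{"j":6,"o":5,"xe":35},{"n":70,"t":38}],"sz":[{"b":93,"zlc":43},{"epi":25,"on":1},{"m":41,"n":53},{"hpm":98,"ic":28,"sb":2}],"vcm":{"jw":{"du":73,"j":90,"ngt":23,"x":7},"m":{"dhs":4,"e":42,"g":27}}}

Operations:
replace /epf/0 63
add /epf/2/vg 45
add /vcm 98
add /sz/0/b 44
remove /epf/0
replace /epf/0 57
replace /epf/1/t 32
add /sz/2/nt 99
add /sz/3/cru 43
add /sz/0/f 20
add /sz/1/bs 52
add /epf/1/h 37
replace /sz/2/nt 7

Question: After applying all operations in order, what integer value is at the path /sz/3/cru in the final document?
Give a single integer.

Answer: 43

Derivation:
After op 1 (replace /epf/0 63): {"epf":[63,{"j":6,"o":5,"xe":35},{"n":70,"t":38}],"sz":[{"b":93,"zlc":43},{"epi":25,"on":1},{"m":41,"n":53},{"hpm":98,"ic":28,"sb":2}],"vcm":{"jw":{"du":73,"j":90,"ngt":23,"x":7},"m":{"dhs":4,"e":42,"g":27}}}
After op 2 (add /epf/2/vg 45): {"epf":[63,{"j":6,"o":5,"xe":35},{"n":70,"t":38,"vg":45}],"sz":[{"b":93,"zlc":43},{"epi":25,"on":1},{"m":41,"n":53},{"hpm":98,"ic":28,"sb":2}],"vcm":{"jw":{"du":73,"j":90,"ngt":23,"x":7},"m":{"dhs":4,"e":42,"g":27}}}
After op 3 (add /vcm 98): {"epf":[63,{"j":6,"o":5,"xe":35},{"n":70,"t":38,"vg":45}],"sz":[{"b":93,"zlc":43},{"epi":25,"on":1},{"m":41,"n":53},{"hpm":98,"ic":28,"sb":2}],"vcm":98}
After op 4 (add /sz/0/b 44): {"epf":[63,{"j":6,"o":5,"xe":35},{"n":70,"t":38,"vg":45}],"sz":[{"b":44,"zlc":43},{"epi":25,"on":1},{"m":41,"n":53},{"hpm":98,"ic":28,"sb":2}],"vcm":98}
After op 5 (remove /epf/0): {"epf":[{"j":6,"o":5,"xe":35},{"n":70,"t":38,"vg":45}],"sz":[{"b":44,"zlc":43},{"epi":25,"on":1},{"m":41,"n":53},{"hpm":98,"ic":28,"sb":2}],"vcm":98}
After op 6 (replace /epf/0 57): {"epf":[57,{"n":70,"t":38,"vg":45}],"sz":[{"b":44,"zlc":43},{"epi":25,"on":1},{"m":41,"n":53},{"hpm":98,"ic":28,"sb":2}],"vcm":98}
After op 7 (replace /epf/1/t 32): {"epf":[57,{"n":70,"t":32,"vg":45}],"sz":[{"b":44,"zlc":43},{"epi":25,"on":1},{"m":41,"n":53},{"hpm":98,"ic":28,"sb":2}],"vcm":98}
After op 8 (add /sz/2/nt 99): {"epf":[57,{"n":70,"t":32,"vg":45}],"sz":[{"b":44,"zlc":43},{"epi":25,"on":1},{"m":41,"n":53,"nt":99},{"hpm":98,"ic":28,"sb":2}],"vcm":98}
After op 9 (add /sz/3/cru 43): {"epf":[57,{"n":70,"t":32,"vg":45}],"sz":[{"b":44,"zlc":43},{"epi":25,"on":1},{"m":41,"n":53,"nt":99},{"cru":43,"hpm":98,"ic":28,"sb":2}],"vcm":98}
After op 10 (add /sz/0/f 20): {"epf":[57,{"n":70,"t":32,"vg":45}],"sz":[{"b":44,"f":20,"zlc":43},{"epi":25,"on":1},{"m":41,"n":53,"nt":99},{"cru":43,"hpm":98,"ic":28,"sb":2}],"vcm":98}
After op 11 (add /sz/1/bs 52): {"epf":[57,{"n":70,"t":32,"vg":45}],"sz":[{"b":44,"f":20,"zlc":43},{"bs":52,"epi":25,"on":1},{"m":41,"n":53,"nt":99},{"cru":43,"hpm":98,"ic":28,"sb":2}],"vcm":98}
After op 12 (add /epf/1/h 37): {"epf":[57,{"h":37,"n":70,"t":32,"vg":45}],"sz":[{"b":44,"f":20,"zlc":43},{"bs":52,"epi":25,"on":1},{"m":41,"n":53,"nt":99},{"cru":43,"hpm":98,"ic":28,"sb":2}],"vcm":98}
After op 13 (replace /sz/2/nt 7): {"epf":[57,{"h":37,"n":70,"t":32,"vg":45}],"sz":[{"b":44,"f":20,"zlc":43},{"bs":52,"epi":25,"on":1},{"m":41,"n":53,"nt":7},{"cru":43,"hpm":98,"ic":28,"sb":2}],"vcm":98}
Value at /sz/3/cru: 43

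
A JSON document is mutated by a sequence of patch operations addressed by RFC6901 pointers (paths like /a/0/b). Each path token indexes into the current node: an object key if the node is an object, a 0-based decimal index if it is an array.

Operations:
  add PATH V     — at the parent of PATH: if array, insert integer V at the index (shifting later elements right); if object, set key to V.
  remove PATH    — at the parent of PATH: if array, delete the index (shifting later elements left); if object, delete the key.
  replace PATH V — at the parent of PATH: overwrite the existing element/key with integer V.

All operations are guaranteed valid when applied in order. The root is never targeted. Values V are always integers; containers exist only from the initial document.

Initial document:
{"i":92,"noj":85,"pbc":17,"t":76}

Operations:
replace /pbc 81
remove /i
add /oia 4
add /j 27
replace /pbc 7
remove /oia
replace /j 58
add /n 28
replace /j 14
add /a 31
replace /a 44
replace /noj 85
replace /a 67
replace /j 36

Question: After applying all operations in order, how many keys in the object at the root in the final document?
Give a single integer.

After op 1 (replace /pbc 81): {"i":92,"noj":85,"pbc":81,"t":76}
After op 2 (remove /i): {"noj":85,"pbc":81,"t":76}
After op 3 (add /oia 4): {"noj":85,"oia":4,"pbc":81,"t":76}
After op 4 (add /j 27): {"j":27,"noj":85,"oia":4,"pbc":81,"t":76}
After op 5 (replace /pbc 7): {"j":27,"noj":85,"oia":4,"pbc":7,"t":76}
After op 6 (remove /oia): {"j":27,"noj":85,"pbc":7,"t":76}
After op 7 (replace /j 58): {"j":58,"noj":85,"pbc":7,"t":76}
After op 8 (add /n 28): {"j":58,"n":28,"noj":85,"pbc":7,"t":76}
After op 9 (replace /j 14): {"j":14,"n":28,"noj":85,"pbc":7,"t":76}
After op 10 (add /a 31): {"a":31,"j":14,"n":28,"noj":85,"pbc":7,"t":76}
After op 11 (replace /a 44): {"a":44,"j":14,"n":28,"noj":85,"pbc":7,"t":76}
After op 12 (replace /noj 85): {"a":44,"j":14,"n":28,"noj":85,"pbc":7,"t":76}
After op 13 (replace /a 67): {"a":67,"j":14,"n":28,"noj":85,"pbc":7,"t":76}
After op 14 (replace /j 36): {"a":67,"j":36,"n":28,"noj":85,"pbc":7,"t":76}
Size at the root: 6

Answer: 6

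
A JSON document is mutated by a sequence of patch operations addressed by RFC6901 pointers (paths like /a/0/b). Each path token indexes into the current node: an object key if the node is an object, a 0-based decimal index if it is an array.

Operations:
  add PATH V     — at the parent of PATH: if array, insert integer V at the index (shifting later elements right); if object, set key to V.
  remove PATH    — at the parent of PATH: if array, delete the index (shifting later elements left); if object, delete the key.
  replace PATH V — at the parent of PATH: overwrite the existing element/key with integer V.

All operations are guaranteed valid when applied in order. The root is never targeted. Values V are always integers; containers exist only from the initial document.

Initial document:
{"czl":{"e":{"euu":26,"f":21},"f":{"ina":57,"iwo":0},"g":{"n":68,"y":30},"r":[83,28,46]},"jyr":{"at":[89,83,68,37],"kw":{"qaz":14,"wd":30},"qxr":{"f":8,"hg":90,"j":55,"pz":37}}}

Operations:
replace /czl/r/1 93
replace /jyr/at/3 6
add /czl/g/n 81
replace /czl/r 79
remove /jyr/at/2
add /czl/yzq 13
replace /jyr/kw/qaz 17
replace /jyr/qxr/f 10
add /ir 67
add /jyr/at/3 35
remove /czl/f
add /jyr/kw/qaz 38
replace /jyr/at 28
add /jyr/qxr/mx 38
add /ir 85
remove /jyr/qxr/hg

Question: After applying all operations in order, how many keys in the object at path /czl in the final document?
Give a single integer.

After op 1 (replace /czl/r/1 93): {"czl":{"e":{"euu":26,"f":21},"f":{"ina":57,"iwo":0},"g":{"n":68,"y":30},"r":[83,93,46]},"jyr":{"at":[89,83,68,37],"kw":{"qaz":14,"wd":30},"qxr":{"f":8,"hg":90,"j":55,"pz":37}}}
After op 2 (replace /jyr/at/3 6): {"czl":{"e":{"euu":26,"f":21},"f":{"ina":57,"iwo":0},"g":{"n":68,"y":30},"r":[83,93,46]},"jyr":{"at":[89,83,68,6],"kw":{"qaz":14,"wd":30},"qxr":{"f":8,"hg":90,"j":55,"pz":37}}}
After op 3 (add /czl/g/n 81): {"czl":{"e":{"euu":26,"f":21},"f":{"ina":57,"iwo":0},"g":{"n":81,"y":30},"r":[83,93,46]},"jyr":{"at":[89,83,68,6],"kw":{"qaz":14,"wd":30},"qxr":{"f":8,"hg":90,"j":55,"pz":37}}}
After op 4 (replace /czl/r 79): {"czl":{"e":{"euu":26,"f":21},"f":{"ina":57,"iwo":0},"g":{"n":81,"y":30},"r":79},"jyr":{"at":[89,83,68,6],"kw":{"qaz":14,"wd":30},"qxr":{"f":8,"hg":90,"j":55,"pz":37}}}
After op 5 (remove /jyr/at/2): {"czl":{"e":{"euu":26,"f":21},"f":{"ina":57,"iwo":0},"g":{"n":81,"y":30},"r":79},"jyr":{"at":[89,83,6],"kw":{"qaz":14,"wd":30},"qxr":{"f":8,"hg":90,"j":55,"pz":37}}}
After op 6 (add /czl/yzq 13): {"czl":{"e":{"euu":26,"f":21},"f":{"ina":57,"iwo":0},"g":{"n":81,"y":30},"r":79,"yzq":13},"jyr":{"at":[89,83,6],"kw":{"qaz":14,"wd":30},"qxr":{"f":8,"hg":90,"j":55,"pz":37}}}
After op 7 (replace /jyr/kw/qaz 17): {"czl":{"e":{"euu":26,"f":21},"f":{"ina":57,"iwo":0},"g":{"n":81,"y":30},"r":79,"yzq":13},"jyr":{"at":[89,83,6],"kw":{"qaz":17,"wd":30},"qxr":{"f":8,"hg":90,"j":55,"pz":37}}}
After op 8 (replace /jyr/qxr/f 10): {"czl":{"e":{"euu":26,"f":21},"f":{"ina":57,"iwo":0},"g":{"n":81,"y":30},"r":79,"yzq":13},"jyr":{"at":[89,83,6],"kw":{"qaz":17,"wd":30},"qxr":{"f":10,"hg":90,"j":55,"pz":37}}}
After op 9 (add /ir 67): {"czl":{"e":{"euu":26,"f":21},"f":{"ina":57,"iwo":0},"g":{"n":81,"y":30},"r":79,"yzq":13},"ir":67,"jyr":{"at":[89,83,6],"kw":{"qaz":17,"wd":30},"qxr":{"f":10,"hg":90,"j":55,"pz":37}}}
After op 10 (add /jyr/at/3 35): {"czl":{"e":{"euu":26,"f":21},"f":{"ina":57,"iwo":0},"g":{"n":81,"y":30},"r":79,"yzq":13},"ir":67,"jyr":{"at":[89,83,6,35],"kw":{"qaz":17,"wd":30},"qxr":{"f":10,"hg":90,"j":55,"pz":37}}}
After op 11 (remove /czl/f): {"czl":{"e":{"euu":26,"f":21},"g":{"n":81,"y":30},"r":79,"yzq":13},"ir":67,"jyr":{"at":[89,83,6,35],"kw":{"qaz":17,"wd":30},"qxr":{"f":10,"hg":90,"j":55,"pz":37}}}
After op 12 (add /jyr/kw/qaz 38): {"czl":{"e":{"euu":26,"f":21},"g":{"n":81,"y":30},"r":79,"yzq":13},"ir":67,"jyr":{"at":[89,83,6,35],"kw":{"qaz":38,"wd":30},"qxr":{"f":10,"hg":90,"j":55,"pz":37}}}
After op 13 (replace /jyr/at 28): {"czl":{"e":{"euu":26,"f":21},"g":{"n":81,"y":30},"r":79,"yzq":13},"ir":67,"jyr":{"at":28,"kw":{"qaz":38,"wd":30},"qxr":{"f":10,"hg":90,"j":55,"pz":37}}}
After op 14 (add /jyr/qxr/mx 38): {"czl":{"e":{"euu":26,"f":21},"g":{"n":81,"y":30},"r":79,"yzq":13},"ir":67,"jyr":{"at":28,"kw":{"qaz":38,"wd":30},"qxr":{"f":10,"hg":90,"j":55,"mx":38,"pz":37}}}
After op 15 (add /ir 85): {"czl":{"e":{"euu":26,"f":21},"g":{"n":81,"y":30},"r":79,"yzq":13},"ir":85,"jyr":{"at":28,"kw":{"qaz":38,"wd":30},"qxr":{"f":10,"hg":90,"j":55,"mx":38,"pz":37}}}
After op 16 (remove /jyr/qxr/hg): {"czl":{"e":{"euu":26,"f":21},"g":{"n":81,"y":30},"r":79,"yzq":13},"ir":85,"jyr":{"at":28,"kw":{"qaz":38,"wd":30},"qxr":{"f":10,"j":55,"mx":38,"pz":37}}}
Size at path /czl: 4

Answer: 4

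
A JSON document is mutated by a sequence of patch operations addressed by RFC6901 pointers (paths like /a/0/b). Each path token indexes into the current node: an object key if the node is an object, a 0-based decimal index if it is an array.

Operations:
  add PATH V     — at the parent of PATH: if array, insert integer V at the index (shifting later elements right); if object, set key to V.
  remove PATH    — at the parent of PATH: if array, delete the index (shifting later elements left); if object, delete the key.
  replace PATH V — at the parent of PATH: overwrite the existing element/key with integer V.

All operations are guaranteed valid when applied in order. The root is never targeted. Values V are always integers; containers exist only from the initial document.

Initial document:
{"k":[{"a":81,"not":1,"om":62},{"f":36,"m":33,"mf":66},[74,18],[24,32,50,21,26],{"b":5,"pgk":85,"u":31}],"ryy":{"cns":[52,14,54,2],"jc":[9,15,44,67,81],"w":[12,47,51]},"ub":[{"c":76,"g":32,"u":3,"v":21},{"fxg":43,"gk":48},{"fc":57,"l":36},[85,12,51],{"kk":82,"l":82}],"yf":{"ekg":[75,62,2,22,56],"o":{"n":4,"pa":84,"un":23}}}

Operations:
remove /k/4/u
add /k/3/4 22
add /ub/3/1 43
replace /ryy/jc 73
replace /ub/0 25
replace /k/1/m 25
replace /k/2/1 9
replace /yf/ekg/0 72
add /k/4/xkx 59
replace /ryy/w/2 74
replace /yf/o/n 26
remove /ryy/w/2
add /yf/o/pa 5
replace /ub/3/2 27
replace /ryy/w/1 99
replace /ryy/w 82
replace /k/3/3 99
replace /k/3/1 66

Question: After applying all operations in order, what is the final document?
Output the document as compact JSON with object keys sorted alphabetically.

Answer: {"k":[{"a":81,"not":1,"om":62},{"f":36,"m":25,"mf":66},[74,9],[24,66,50,99,22,26],{"b":5,"pgk":85,"xkx":59}],"ryy":{"cns":[52,14,54,2],"jc":73,"w":82},"ub":[25,{"fxg":43,"gk":48},{"fc":57,"l":36},[85,43,27,51],{"kk":82,"l":82}],"yf":{"ekg":[72,62,2,22,56],"o":{"n":26,"pa":5,"un":23}}}

Derivation:
After op 1 (remove /k/4/u): {"k":[{"a":81,"not":1,"om":62},{"f":36,"m":33,"mf":66},[74,18],[24,32,50,21,26],{"b":5,"pgk":85}],"ryy":{"cns":[52,14,54,2],"jc":[9,15,44,67,81],"w":[12,47,51]},"ub":[{"c":76,"g":32,"u":3,"v":21},{"fxg":43,"gk":48},{"fc":57,"l":36},[85,12,51],{"kk":82,"l":82}],"yf":{"ekg":[75,62,2,22,56],"o":{"n":4,"pa":84,"un":23}}}
After op 2 (add /k/3/4 22): {"k":[{"a":81,"not":1,"om":62},{"f":36,"m":33,"mf":66},[74,18],[24,32,50,21,22,26],{"b":5,"pgk":85}],"ryy":{"cns":[52,14,54,2],"jc":[9,15,44,67,81],"w":[12,47,51]},"ub":[{"c":76,"g":32,"u":3,"v":21},{"fxg":43,"gk":48},{"fc":57,"l":36},[85,12,51],{"kk":82,"l":82}],"yf":{"ekg":[75,62,2,22,56],"o":{"n":4,"pa":84,"un":23}}}
After op 3 (add /ub/3/1 43): {"k":[{"a":81,"not":1,"om":62},{"f":36,"m":33,"mf":66},[74,18],[24,32,50,21,22,26],{"b":5,"pgk":85}],"ryy":{"cns":[52,14,54,2],"jc":[9,15,44,67,81],"w":[12,47,51]},"ub":[{"c":76,"g":32,"u":3,"v":21},{"fxg":43,"gk":48},{"fc":57,"l":36},[85,43,12,51],{"kk":82,"l":82}],"yf":{"ekg":[75,62,2,22,56],"o":{"n":4,"pa":84,"un":23}}}
After op 4 (replace /ryy/jc 73): {"k":[{"a":81,"not":1,"om":62},{"f":36,"m":33,"mf":66},[74,18],[24,32,50,21,22,26],{"b":5,"pgk":85}],"ryy":{"cns":[52,14,54,2],"jc":73,"w":[12,47,51]},"ub":[{"c":76,"g":32,"u":3,"v":21},{"fxg":43,"gk":48},{"fc":57,"l":36},[85,43,12,51],{"kk":82,"l":82}],"yf":{"ekg":[75,62,2,22,56],"o":{"n":4,"pa":84,"un":23}}}
After op 5 (replace /ub/0 25): {"k":[{"a":81,"not":1,"om":62},{"f":36,"m":33,"mf":66},[74,18],[24,32,50,21,22,26],{"b":5,"pgk":85}],"ryy":{"cns":[52,14,54,2],"jc":73,"w":[12,47,51]},"ub":[25,{"fxg":43,"gk":48},{"fc":57,"l":36},[85,43,12,51],{"kk":82,"l":82}],"yf":{"ekg":[75,62,2,22,56],"o":{"n":4,"pa":84,"un":23}}}
After op 6 (replace /k/1/m 25): {"k":[{"a":81,"not":1,"om":62},{"f":36,"m":25,"mf":66},[74,18],[24,32,50,21,22,26],{"b":5,"pgk":85}],"ryy":{"cns":[52,14,54,2],"jc":73,"w":[12,47,51]},"ub":[25,{"fxg":43,"gk":48},{"fc":57,"l":36},[85,43,12,51],{"kk":82,"l":82}],"yf":{"ekg":[75,62,2,22,56],"o":{"n":4,"pa":84,"un":23}}}
After op 7 (replace /k/2/1 9): {"k":[{"a":81,"not":1,"om":62},{"f":36,"m":25,"mf":66},[74,9],[24,32,50,21,22,26],{"b":5,"pgk":85}],"ryy":{"cns":[52,14,54,2],"jc":73,"w":[12,47,51]},"ub":[25,{"fxg":43,"gk":48},{"fc":57,"l":36},[85,43,12,51],{"kk":82,"l":82}],"yf":{"ekg":[75,62,2,22,56],"o":{"n":4,"pa":84,"un":23}}}
After op 8 (replace /yf/ekg/0 72): {"k":[{"a":81,"not":1,"om":62},{"f":36,"m":25,"mf":66},[74,9],[24,32,50,21,22,26],{"b":5,"pgk":85}],"ryy":{"cns":[52,14,54,2],"jc":73,"w":[12,47,51]},"ub":[25,{"fxg":43,"gk":48},{"fc":57,"l":36},[85,43,12,51],{"kk":82,"l":82}],"yf":{"ekg":[72,62,2,22,56],"o":{"n":4,"pa":84,"un":23}}}
After op 9 (add /k/4/xkx 59): {"k":[{"a":81,"not":1,"om":62},{"f":36,"m":25,"mf":66},[74,9],[24,32,50,21,22,26],{"b":5,"pgk":85,"xkx":59}],"ryy":{"cns":[52,14,54,2],"jc":73,"w":[12,47,51]},"ub":[25,{"fxg":43,"gk":48},{"fc":57,"l":36},[85,43,12,51],{"kk":82,"l":82}],"yf":{"ekg":[72,62,2,22,56],"o":{"n":4,"pa":84,"un":23}}}
After op 10 (replace /ryy/w/2 74): {"k":[{"a":81,"not":1,"om":62},{"f":36,"m":25,"mf":66},[74,9],[24,32,50,21,22,26],{"b":5,"pgk":85,"xkx":59}],"ryy":{"cns":[52,14,54,2],"jc":73,"w":[12,47,74]},"ub":[25,{"fxg":43,"gk":48},{"fc":57,"l":36},[85,43,12,51],{"kk":82,"l":82}],"yf":{"ekg":[72,62,2,22,56],"o":{"n":4,"pa":84,"un":23}}}
After op 11 (replace /yf/o/n 26): {"k":[{"a":81,"not":1,"om":62},{"f":36,"m":25,"mf":66},[74,9],[24,32,50,21,22,26],{"b":5,"pgk":85,"xkx":59}],"ryy":{"cns":[52,14,54,2],"jc":73,"w":[12,47,74]},"ub":[25,{"fxg":43,"gk":48},{"fc":57,"l":36},[85,43,12,51],{"kk":82,"l":82}],"yf":{"ekg":[72,62,2,22,56],"o":{"n":26,"pa":84,"un":23}}}
After op 12 (remove /ryy/w/2): {"k":[{"a":81,"not":1,"om":62},{"f":36,"m":25,"mf":66},[74,9],[24,32,50,21,22,26],{"b":5,"pgk":85,"xkx":59}],"ryy":{"cns":[52,14,54,2],"jc":73,"w":[12,47]},"ub":[25,{"fxg":43,"gk":48},{"fc":57,"l":36},[85,43,12,51],{"kk":82,"l":82}],"yf":{"ekg":[72,62,2,22,56],"o":{"n":26,"pa":84,"un":23}}}
After op 13 (add /yf/o/pa 5): {"k":[{"a":81,"not":1,"om":62},{"f":36,"m":25,"mf":66},[74,9],[24,32,50,21,22,26],{"b":5,"pgk":85,"xkx":59}],"ryy":{"cns":[52,14,54,2],"jc":73,"w":[12,47]},"ub":[25,{"fxg":43,"gk":48},{"fc":57,"l":36},[85,43,12,51],{"kk":82,"l":82}],"yf":{"ekg":[72,62,2,22,56],"o":{"n":26,"pa":5,"un":23}}}
After op 14 (replace /ub/3/2 27): {"k":[{"a":81,"not":1,"om":62},{"f":36,"m":25,"mf":66},[74,9],[24,32,50,21,22,26],{"b":5,"pgk":85,"xkx":59}],"ryy":{"cns":[52,14,54,2],"jc":73,"w":[12,47]},"ub":[25,{"fxg":43,"gk":48},{"fc":57,"l":36},[85,43,27,51],{"kk":82,"l":82}],"yf":{"ekg":[72,62,2,22,56],"o":{"n":26,"pa":5,"un":23}}}
After op 15 (replace /ryy/w/1 99): {"k":[{"a":81,"not":1,"om":62},{"f":36,"m":25,"mf":66},[74,9],[24,32,50,21,22,26],{"b":5,"pgk":85,"xkx":59}],"ryy":{"cns":[52,14,54,2],"jc":73,"w":[12,99]},"ub":[25,{"fxg":43,"gk":48},{"fc":57,"l":36},[85,43,27,51],{"kk":82,"l":82}],"yf":{"ekg":[72,62,2,22,56],"o":{"n":26,"pa":5,"un":23}}}
After op 16 (replace /ryy/w 82): {"k":[{"a":81,"not":1,"om":62},{"f":36,"m":25,"mf":66},[74,9],[24,32,50,21,22,26],{"b":5,"pgk":85,"xkx":59}],"ryy":{"cns":[52,14,54,2],"jc":73,"w":82},"ub":[25,{"fxg":43,"gk":48},{"fc":57,"l":36},[85,43,27,51],{"kk":82,"l":82}],"yf":{"ekg":[72,62,2,22,56],"o":{"n":26,"pa":5,"un":23}}}
After op 17 (replace /k/3/3 99): {"k":[{"a":81,"not":1,"om":62},{"f":36,"m":25,"mf":66},[74,9],[24,32,50,99,22,26],{"b":5,"pgk":85,"xkx":59}],"ryy":{"cns":[52,14,54,2],"jc":73,"w":82},"ub":[25,{"fxg":43,"gk":48},{"fc":57,"l":36},[85,43,27,51],{"kk":82,"l":82}],"yf":{"ekg":[72,62,2,22,56],"o":{"n":26,"pa":5,"un":23}}}
After op 18 (replace /k/3/1 66): {"k":[{"a":81,"not":1,"om":62},{"f":36,"m":25,"mf":66},[74,9],[24,66,50,99,22,26],{"b":5,"pgk":85,"xkx":59}],"ryy":{"cns":[52,14,54,2],"jc":73,"w":82},"ub":[25,{"fxg":43,"gk":48},{"fc":57,"l":36},[85,43,27,51],{"kk":82,"l":82}],"yf":{"ekg":[72,62,2,22,56],"o":{"n":26,"pa":5,"un":23}}}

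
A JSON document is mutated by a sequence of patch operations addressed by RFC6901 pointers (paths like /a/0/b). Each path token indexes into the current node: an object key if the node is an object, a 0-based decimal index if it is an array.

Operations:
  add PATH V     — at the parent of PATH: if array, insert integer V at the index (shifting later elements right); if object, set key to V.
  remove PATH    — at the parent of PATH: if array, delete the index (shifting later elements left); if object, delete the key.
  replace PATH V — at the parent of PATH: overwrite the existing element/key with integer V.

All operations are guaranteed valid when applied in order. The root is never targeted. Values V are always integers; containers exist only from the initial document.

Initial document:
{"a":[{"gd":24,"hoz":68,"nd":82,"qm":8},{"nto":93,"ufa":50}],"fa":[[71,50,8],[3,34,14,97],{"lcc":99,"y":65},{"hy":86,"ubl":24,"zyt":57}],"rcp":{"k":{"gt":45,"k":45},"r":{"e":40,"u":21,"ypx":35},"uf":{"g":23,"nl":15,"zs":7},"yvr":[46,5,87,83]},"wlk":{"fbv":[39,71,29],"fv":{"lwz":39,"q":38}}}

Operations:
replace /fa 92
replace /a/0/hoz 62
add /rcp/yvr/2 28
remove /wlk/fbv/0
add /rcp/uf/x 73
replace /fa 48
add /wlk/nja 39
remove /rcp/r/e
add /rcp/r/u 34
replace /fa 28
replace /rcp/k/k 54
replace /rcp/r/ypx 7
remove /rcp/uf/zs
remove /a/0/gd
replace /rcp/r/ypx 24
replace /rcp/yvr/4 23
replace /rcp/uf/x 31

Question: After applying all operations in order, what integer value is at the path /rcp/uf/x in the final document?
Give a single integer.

After op 1 (replace /fa 92): {"a":[{"gd":24,"hoz":68,"nd":82,"qm":8},{"nto":93,"ufa":50}],"fa":92,"rcp":{"k":{"gt":45,"k":45},"r":{"e":40,"u":21,"ypx":35},"uf":{"g":23,"nl":15,"zs":7},"yvr":[46,5,87,83]},"wlk":{"fbv":[39,71,29],"fv":{"lwz":39,"q":38}}}
After op 2 (replace /a/0/hoz 62): {"a":[{"gd":24,"hoz":62,"nd":82,"qm":8},{"nto":93,"ufa":50}],"fa":92,"rcp":{"k":{"gt":45,"k":45},"r":{"e":40,"u":21,"ypx":35},"uf":{"g":23,"nl":15,"zs":7},"yvr":[46,5,87,83]},"wlk":{"fbv":[39,71,29],"fv":{"lwz":39,"q":38}}}
After op 3 (add /rcp/yvr/2 28): {"a":[{"gd":24,"hoz":62,"nd":82,"qm":8},{"nto":93,"ufa":50}],"fa":92,"rcp":{"k":{"gt":45,"k":45},"r":{"e":40,"u":21,"ypx":35},"uf":{"g":23,"nl":15,"zs":7},"yvr":[46,5,28,87,83]},"wlk":{"fbv":[39,71,29],"fv":{"lwz":39,"q":38}}}
After op 4 (remove /wlk/fbv/0): {"a":[{"gd":24,"hoz":62,"nd":82,"qm":8},{"nto":93,"ufa":50}],"fa":92,"rcp":{"k":{"gt":45,"k":45},"r":{"e":40,"u":21,"ypx":35},"uf":{"g":23,"nl":15,"zs":7},"yvr":[46,5,28,87,83]},"wlk":{"fbv":[71,29],"fv":{"lwz":39,"q":38}}}
After op 5 (add /rcp/uf/x 73): {"a":[{"gd":24,"hoz":62,"nd":82,"qm":8},{"nto":93,"ufa":50}],"fa":92,"rcp":{"k":{"gt":45,"k":45},"r":{"e":40,"u":21,"ypx":35},"uf":{"g":23,"nl":15,"x":73,"zs":7},"yvr":[46,5,28,87,83]},"wlk":{"fbv":[71,29],"fv":{"lwz":39,"q":38}}}
After op 6 (replace /fa 48): {"a":[{"gd":24,"hoz":62,"nd":82,"qm":8},{"nto":93,"ufa":50}],"fa":48,"rcp":{"k":{"gt":45,"k":45},"r":{"e":40,"u":21,"ypx":35},"uf":{"g":23,"nl":15,"x":73,"zs":7},"yvr":[46,5,28,87,83]},"wlk":{"fbv":[71,29],"fv":{"lwz":39,"q":38}}}
After op 7 (add /wlk/nja 39): {"a":[{"gd":24,"hoz":62,"nd":82,"qm":8},{"nto":93,"ufa":50}],"fa":48,"rcp":{"k":{"gt":45,"k":45},"r":{"e":40,"u":21,"ypx":35},"uf":{"g":23,"nl":15,"x":73,"zs":7},"yvr":[46,5,28,87,83]},"wlk":{"fbv":[71,29],"fv":{"lwz":39,"q":38},"nja":39}}
After op 8 (remove /rcp/r/e): {"a":[{"gd":24,"hoz":62,"nd":82,"qm":8},{"nto":93,"ufa":50}],"fa":48,"rcp":{"k":{"gt":45,"k":45},"r":{"u":21,"ypx":35},"uf":{"g":23,"nl":15,"x":73,"zs":7},"yvr":[46,5,28,87,83]},"wlk":{"fbv":[71,29],"fv":{"lwz":39,"q":38},"nja":39}}
After op 9 (add /rcp/r/u 34): {"a":[{"gd":24,"hoz":62,"nd":82,"qm":8},{"nto":93,"ufa":50}],"fa":48,"rcp":{"k":{"gt":45,"k":45},"r":{"u":34,"ypx":35},"uf":{"g":23,"nl":15,"x":73,"zs":7},"yvr":[46,5,28,87,83]},"wlk":{"fbv":[71,29],"fv":{"lwz":39,"q":38},"nja":39}}
After op 10 (replace /fa 28): {"a":[{"gd":24,"hoz":62,"nd":82,"qm":8},{"nto":93,"ufa":50}],"fa":28,"rcp":{"k":{"gt":45,"k":45},"r":{"u":34,"ypx":35},"uf":{"g":23,"nl":15,"x":73,"zs":7},"yvr":[46,5,28,87,83]},"wlk":{"fbv":[71,29],"fv":{"lwz":39,"q":38},"nja":39}}
After op 11 (replace /rcp/k/k 54): {"a":[{"gd":24,"hoz":62,"nd":82,"qm":8},{"nto":93,"ufa":50}],"fa":28,"rcp":{"k":{"gt":45,"k":54},"r":{"u":34,"ypx":35},"uf":{"g":23,"nl":15,"x":73,"zs":7},"yvr":[46,5,28,87,83]},"wlk":{"fbv":[71,29],"fv":{"lwz":39,"q":38},"nja":39}}
After op 12 (replace /rcp/r/ypx 7): {"a":[{"gd":24,"hoz":62,"nd":82,"qm":8},{"nto":93,"ufa":50}],"fa":28,"rcp":{"k":{"gt":45,"k":54},"r":{"u":34,"ypx":7},"uf":{"g":23,"nl":15,"x":73,"zs":7},"yvr":[46,5,28,87,83]},"wlk":{"fbv":[71,29],"fv":{"lwz":39,"q":38},"nja":39}}
After op 13 (remove /rcp/uf/zs): {"a":[{"gd":24,"hoz":62,"nd":82,"qm":8},{"nto":93,"ufa":50}],"fa":28,"rcp":{"k":{"gt":45,"k":54},"r":{"u":34,"ypx":7},"uf":{"g":23,"nl":15,"x":73},"yvr":[46,5,28,87,83]},"wlk":{"fbv":[71,29],"fv":{"lwz":39,"q":38},"nja":39}}
After op 14 (remove /a/0/gd): {"a":[{"hoz":62,"nd":82,"qm":8},{"nto":93,"ufa":50}],"fa":28,"rcp":{"k":{"gt":45,"k":54},"r":{"u":34,"ypx":7},"uf":{"g":23,"nl":15,"x":73},"yvr":[46,5,28,87,83]},"wlk":{"fbv":[71,29],"fv":{"lwz":39,"q":38},"nja":39}}
After op 15 (replace /rcp/r/ypx 24): {"a":[{"hoz":62,"nd":82,"qm":8},{"nto":93,"ufa":50}],"fa":28,"rcp":{"k":{"gt":45,"k":54},"r":{"u":34,"ypx":24},"uf":{"g":23,"nl":15,"x":73},"yvr":[46,5,28,87,83]},"wlk":{"fbv":[71,29],"fv":{"lwz":39,"q":38},"nja":39}}
After op 16 (replace /rcp/yvr/4 23): {"a":[{"hoz":62,"nd":82,"qm":8},{"nto":93,"ufa":50}],"fa":28,"rcp":{"k":{"gt":45,"k":54},"r":{"u":34,"ypx":24},"uf":{"g":23,"nl":15,"x":73},"yvr":[46,5,28,87,23]},"wlk":{"fbv":[71,29],"fv":{"lwz":39,"q":38},"nja":39}}
After op 17 (replace /rcp/uf/x 31): {"a":[{"hoz":62,"nd":82,"qm":8},{"nto":93,"ufa":50}],"fa":28,"rcp":{"k":{"gt":45,"k":54},"r":{"u":34,"ypx":24},"uf":{"g":23,"nl":15,"x":31},"yvr":[46,5,28,87,23]},"wlk":{"fbv":[71,29],"fv":{"lwz":39,"q":38},"nja":39}}
Value at /rcp/uf/x: 31

Answer: 31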